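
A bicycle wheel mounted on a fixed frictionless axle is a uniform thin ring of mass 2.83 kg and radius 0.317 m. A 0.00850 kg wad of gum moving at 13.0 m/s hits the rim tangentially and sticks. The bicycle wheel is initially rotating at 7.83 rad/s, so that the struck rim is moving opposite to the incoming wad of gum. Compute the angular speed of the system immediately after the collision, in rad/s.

|ω_f| ≈ 7.68 rad/s

The axle reaction passes through the axle and exerts no torque about it; angular momentum about the axle is conserved through the impact.
I_p = (2.83)(0.317)² = 0.2844 kg·m². Taking the sense of the wad of gum's angular momentum as positive, L_{wad} = m v R = (0.00850)(13.0)(0.317) = 0.03503 kg·m²/s.
L_i = −I_p ω_p + m v R = −(0.2844)(7.83) + 0.03503 = -2.192 kg·m²/s.
After sticking, I_f = I_p + m R² = 0.2844 + (0.00850)(0.317)² = 0.2852 kg·m².
ω_f = L_i / I_f = -2.192 / 0.2852 = -7.684 rad/s.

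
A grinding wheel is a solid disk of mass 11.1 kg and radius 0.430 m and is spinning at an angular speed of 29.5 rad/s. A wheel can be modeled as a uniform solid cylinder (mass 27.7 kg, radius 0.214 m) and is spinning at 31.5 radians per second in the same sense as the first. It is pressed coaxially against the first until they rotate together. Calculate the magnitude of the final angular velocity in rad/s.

|ω_f| ≈ 30.3 rad/s

No external torque acts about the common axis, so total angular momentum is conserved.
Moments of inertia: I_A = ½(11.1)(0.430)² = 1.026 kg·m²; I_B = ½(27.7)(0.214)² = 0.6343 kg·m².
Taking A's sense as positive: L = (1.026)(29.5) + (0.6343)(31.5) = 50.25 kg·m²·rad/s.
Combined I = 1.026 + 0.6343 = 1.660 kg·m².
ω_f = L / I = 50.25 / 1.660 = 30.26 rad/s.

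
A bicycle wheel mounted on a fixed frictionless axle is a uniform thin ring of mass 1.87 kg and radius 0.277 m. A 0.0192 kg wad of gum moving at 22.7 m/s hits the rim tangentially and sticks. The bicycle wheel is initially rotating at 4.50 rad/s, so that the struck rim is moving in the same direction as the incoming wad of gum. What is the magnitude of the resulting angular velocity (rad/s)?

The axle reaction passes through the axle and exerts no torque about it; angular momentum about the axle is conserved through the impact.
I_p = (1.87)(0.277)² = 0.1435 kg·m². Taking the sense of the wad of gum's angular momentum as positive, L_{wad} = m v R = (0.0192)(22.7)(0.277) = 0.1207 kg·m²/s.
L_i = +I_p ω_p + m v R = +(0.1435)(4.50) + 0.1207 = 0.7664 kg·m²/s.
After sticking, I_f = I_p + m R² = 0.1435 + (0.0192)(0.277)² = 0.1450 kg·m².
ω_f = L_i / I_f = 0.7664 / 0.1450 = 5.287 rad/s.

|ω_f| ≈ 5.29 rad/s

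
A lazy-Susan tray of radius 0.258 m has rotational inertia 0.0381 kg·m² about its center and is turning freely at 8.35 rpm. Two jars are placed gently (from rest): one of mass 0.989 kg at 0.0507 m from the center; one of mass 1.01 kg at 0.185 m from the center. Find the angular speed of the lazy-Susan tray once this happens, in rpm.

ω_f ≈ 4.23 rpm

No external torque acts about the center; L_before = L_after.
Added inertia Σmr² = (0.989)(0.0507)² + (1.01)(0.185)² = 0.03711 kg·m²; I_f = 0.03810 + 0.03711 = 0.07521 kg·m².
ω_f = I_p ω_i / I_f = (0.03810)(8.35) / 0.07521 = 4.230 rpm.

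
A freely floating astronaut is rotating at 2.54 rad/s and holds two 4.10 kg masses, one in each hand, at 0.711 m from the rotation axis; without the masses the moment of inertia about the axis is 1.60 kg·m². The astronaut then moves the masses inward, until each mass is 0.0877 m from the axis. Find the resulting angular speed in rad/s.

ω₂ ≈ 8.77 rad/s

With no external torque about the axis, L is conserved: I₁ω₁ = I₂ω₂.
I₁ = 1.60 + 2(4.10)(0.711)² = 5.745 kg·m²; I₂ = 1.60 + 2(4.10)(0.0877)² = 1.663 kg·m².
ω₂ = I₁ω₁ / I₂ = (5.745)(2.54 rad/s) / (1.663) = 8.775 rad/s.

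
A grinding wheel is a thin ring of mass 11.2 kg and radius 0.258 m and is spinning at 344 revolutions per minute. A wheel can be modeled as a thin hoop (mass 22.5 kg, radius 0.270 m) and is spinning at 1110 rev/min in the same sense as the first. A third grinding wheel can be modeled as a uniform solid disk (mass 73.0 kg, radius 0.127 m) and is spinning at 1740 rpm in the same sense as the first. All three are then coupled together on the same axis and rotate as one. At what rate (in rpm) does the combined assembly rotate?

|ω_f| ≈ 1040 rpm

No external torque acts about the common axis, so total angular momentum is conserved.
Moments of inertia: I_A = (11.2)(0.258)² = 0.7455 kg·m²; I_B = (22.5)(0.270)² = 1.640 kg·m²; I_C = ½(73.0)(0.127)² = 0.5887 kg·m².
Taking A's sense as positive: L = (0.7455)(344) + (1.640)(1110) + (0.5887)(1740) = 3101 kg·m²·rpm.
Combined I = 0.7455 + 1.640 + 0.5887 = 2.974 kg·m².
ω_f = L / I = 3101 / 2.974 = 1043 rpm.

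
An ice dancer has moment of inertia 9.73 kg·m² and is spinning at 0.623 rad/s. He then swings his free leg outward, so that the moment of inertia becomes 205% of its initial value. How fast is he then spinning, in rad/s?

ω₂ ≈ 0.304 rad/s

Angular momentum about the spin axis is conserved since the torque about it is zero.
I₂ = 2.05 × 9.73 = 19.95 kg·m².
ω₂ = I₁ω₁ / I₂ = (9.730)(0.623 rad/s) / (19.95) = 0.3039 rad/s.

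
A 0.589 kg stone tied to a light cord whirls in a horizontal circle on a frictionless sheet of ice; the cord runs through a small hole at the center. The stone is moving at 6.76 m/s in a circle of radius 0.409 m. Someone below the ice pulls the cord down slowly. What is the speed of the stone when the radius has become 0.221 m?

v₂ ≈ 12.5 m/s

The only horizontal force on the mass is along the cord (radial), so it exerts no torque about the hole and angular momentum m v r is conserved.
v₂ = v₁ r₁ / r₂ = (6.76)(0.409) / (0.221) = 12.51 m/s.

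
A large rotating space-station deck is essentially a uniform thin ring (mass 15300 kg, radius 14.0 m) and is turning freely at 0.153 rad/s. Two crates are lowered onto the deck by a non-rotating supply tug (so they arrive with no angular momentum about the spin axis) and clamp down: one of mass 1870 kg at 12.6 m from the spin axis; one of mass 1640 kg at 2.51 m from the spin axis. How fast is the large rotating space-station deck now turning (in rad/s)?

No external torque acts about the spin axis; L_before = L_after.
I_p = (15300)(14.0)² = 2.999e+06 kg·m².
Added inertia Σmr² = (1870)(12.6)² + (1640)(2.51)² = 3.072e+05 kg·m²; I_f = 2.999e+06 + 3.072e+05 = 3.306e+06 kg·m².
ω_f = I_p ω_i / I_f = (2.999e+06)(0.153) / 3.306e+06 = 0.1388 rad/s.

ω_f ≈ 0.139 rad/s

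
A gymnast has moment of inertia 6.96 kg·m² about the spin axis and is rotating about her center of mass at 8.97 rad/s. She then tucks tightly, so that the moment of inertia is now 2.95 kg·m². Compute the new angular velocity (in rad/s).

ω₂ ≈ 21.2 rad/s

No external torque acts about the spin axis, so angular momentum is conserved.
ω₂ = I₁ω₁ / I₂ = (6.960)(8.97 rad/s) / (2.950) = 21.16 rad/s.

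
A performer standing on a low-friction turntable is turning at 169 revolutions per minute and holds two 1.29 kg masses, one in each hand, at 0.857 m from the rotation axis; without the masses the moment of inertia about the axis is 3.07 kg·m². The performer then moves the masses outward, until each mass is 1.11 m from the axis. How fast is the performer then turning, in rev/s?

ω₂ ≈ 2.24 rev/s

With no external torque about the axis, L is conserved: I₁ω₁ = I₂ω₂.
I₁ = 3.07 + 2(1.29)(0.857)² = 4.965 kg·m²; I₂ = 3.07 + 2(1.29)(1.11)² = 6.249 kg·m².
ω₂ = I₁ω₁ / I₂ = (4.965)(169 rpm) / (6.249) = 134.3 rpm = 2.238 rev/s.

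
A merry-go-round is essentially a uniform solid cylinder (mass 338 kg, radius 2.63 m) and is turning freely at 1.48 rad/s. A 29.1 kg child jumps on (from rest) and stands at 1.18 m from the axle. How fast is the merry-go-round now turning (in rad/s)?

ω_f ≈ 1.43 rad/s

The added mass arrives with no angular momentum about the axle, and any external torque about the axle is negligible, so the system's angular momentum is conserved.
I_p = ½(338)(2.63)² = 1169 kg·m².
Added inertia Σmr² = (29.1)(1.18)² = 40.52 kg·m²; I_f = 1169 + 40.52 = 1209 kg·m².
ω_f = I_p ω_i / I_f = (1169)(1.48) / 1209 = 1.430 rad/s.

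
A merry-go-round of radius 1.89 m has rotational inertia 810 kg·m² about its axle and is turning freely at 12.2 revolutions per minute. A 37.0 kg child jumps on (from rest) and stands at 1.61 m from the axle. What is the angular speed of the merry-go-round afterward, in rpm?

The added mass arrives with no angular momentum about the axle, and any external torque about the axle is negligible, so the system's angular momentum is conserved.
Added inertia Σmr² = (37.0)(1.61)² = 95.91 kg·m²; I_f = 810.0 + 95.91 = 905.9 kg·m².
ω_f = I_p ω_i / I_f = (810.0)(12.2) / 905.9 = 10.91 rpm.

ω_f ≈ 10.9 rpm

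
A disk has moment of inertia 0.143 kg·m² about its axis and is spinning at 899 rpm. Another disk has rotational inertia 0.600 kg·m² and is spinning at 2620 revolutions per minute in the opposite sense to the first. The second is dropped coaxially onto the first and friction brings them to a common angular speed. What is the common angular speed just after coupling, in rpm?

|ω_f| ≈ 1940 rpm

The coupling torques are internal; angular momentum about the shared axis is conserved.
Taking A's sense as positive: L = (0.1430)(899) − (0.6000)(2620) = -1443 kg·m²·rpm.
Combined I = 0.1430 + 0.6000 = 0.7430 kg·m².
ω_f = L / I = -1443 / 0.7430 = -1943 rpm.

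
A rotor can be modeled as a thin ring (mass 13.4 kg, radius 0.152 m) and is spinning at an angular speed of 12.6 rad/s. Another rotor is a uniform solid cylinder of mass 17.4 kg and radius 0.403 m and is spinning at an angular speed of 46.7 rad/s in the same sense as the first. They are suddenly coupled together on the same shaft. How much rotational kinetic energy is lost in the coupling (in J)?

No external torque acts about the common axis, so total angular momentum is conserved.
Moments of inertia: I_A = (13.4)(0.152)² = 0.3096 kg·m²; I_B = ½(17.4)(0.403)² = 1.413 kg·m².
Taking A's sense as positive: L = (0.3096)(12.6) + (1.413)(46.7) = 69.89 kg·m²·rad/s.
Combined I = 0.3096 + 1.413 = 1.723 kg·m².
ω_f = L / I = 69.89 / 1.723 = 40.57 rad/s.
KE_i = ½ΣIω² = 1565 J; KE_f = ½(1.723)(40.57)² = 1418 J.

ΔKE lost ≈ 148 J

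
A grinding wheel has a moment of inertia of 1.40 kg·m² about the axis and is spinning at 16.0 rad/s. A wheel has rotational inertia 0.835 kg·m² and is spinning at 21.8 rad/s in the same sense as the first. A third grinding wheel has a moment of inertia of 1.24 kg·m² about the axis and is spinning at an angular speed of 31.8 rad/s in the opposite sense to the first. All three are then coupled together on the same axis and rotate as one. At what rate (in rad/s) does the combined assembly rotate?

The coupling torques are internal; angular momentum about the shared axis is conserved.
Taking A's sense as positive: L = (1.400)(16.0) + (0.8350)(21.8) − (1.240)(31.8) = 1.171 kg·m²·rad/s.
Combined I = 1.400 + 0.8350 + 1.240 = 3.475 kg·m².
ω_f = L / I = 1.171 / 3.475 = 0.3370 rad/s.

|ω_f| ≈ 0.337 rad/s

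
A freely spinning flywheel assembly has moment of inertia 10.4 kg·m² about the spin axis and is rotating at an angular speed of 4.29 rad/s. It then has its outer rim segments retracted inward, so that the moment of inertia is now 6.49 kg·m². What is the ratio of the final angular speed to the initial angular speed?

ω₂/ω₁ ≈ 1.60

Angular momentum about the spin axis is conserved since the torque about it is zero.
ω₂/ω₁ = I₁/I₂ = 10.40 / 6.490 = 1.602.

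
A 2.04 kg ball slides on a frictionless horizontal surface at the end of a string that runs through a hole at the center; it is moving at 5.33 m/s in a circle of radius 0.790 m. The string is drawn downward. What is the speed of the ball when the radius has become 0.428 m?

The only horizontal force on the mass is along the cord (radial), so it exerts no torque about the hole and angular momentum m v r is conserved.
v₂ = v₁ r₁ / r₂ = (5.33)(0.790) / (0.428) = 9.838 m/s.

v₂ ≈ 9.84 m/s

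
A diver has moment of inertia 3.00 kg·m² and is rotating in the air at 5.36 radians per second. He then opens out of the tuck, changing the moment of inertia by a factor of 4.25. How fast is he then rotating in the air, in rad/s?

Angular momentum about the spin axis is conserved since the torque about it is zero.
I₂ = 4.25 × 3.00 = 12.75 kg·m².
ω₂ = I₁ω₁ / I₂ = (3.000)(5.36 rad/s) / (12.75) = 1.261 rad/s.

ω₂ ≈ 1.26 rad/s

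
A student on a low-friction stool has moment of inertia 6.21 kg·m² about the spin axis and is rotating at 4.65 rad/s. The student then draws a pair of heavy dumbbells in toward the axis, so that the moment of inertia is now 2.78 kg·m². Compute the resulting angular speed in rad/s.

ω₂ ≈ 10.4 rad/s

Angular momentum about the spin axis is conserved since the torque about it is zero.
ω₂ = I₁ω₁ / I₂ = (6.210)(4.65 rad/s) / (2.780) = 10.39 rad/s.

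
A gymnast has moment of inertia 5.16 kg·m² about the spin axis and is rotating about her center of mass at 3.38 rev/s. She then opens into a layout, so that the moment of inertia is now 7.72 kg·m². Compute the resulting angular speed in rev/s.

ω₂ ≈ 2.26 rev/s

No external torque acts about the spin axis, so angular momentum is conserved.
ω₂ = I₁ω₁ / I₂ = (5.160)(3.38 rev/s) / (7.720) = 2.259 rev/s.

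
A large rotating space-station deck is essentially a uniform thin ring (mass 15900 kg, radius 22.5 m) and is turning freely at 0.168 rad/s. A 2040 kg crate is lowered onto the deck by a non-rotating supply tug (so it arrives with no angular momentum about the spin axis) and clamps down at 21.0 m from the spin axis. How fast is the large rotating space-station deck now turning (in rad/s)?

ω_f ≈ 0.151 rad/s

No external torque acts about the spin axis; L_before = L_after.
I_p = (15900)(22.5)² = 8.049e+06 kg·m².
Added inertia Σmr² = (2040)(21.0)² = 8.996e+05 kg·m²; I_f = 8.049e+06 + 8.996e+05 = 8.949e+06 kg·m².
ω_f = I_p ω_i / I_f = (8.049e+06)(0.168) / 8.949e+06 = 0.1511 rad/s.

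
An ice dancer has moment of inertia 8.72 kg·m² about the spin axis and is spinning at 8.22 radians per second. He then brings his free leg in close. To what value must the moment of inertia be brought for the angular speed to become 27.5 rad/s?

No external torque acts about the spin axis, so angular momentum is conserved.
I₂ = I₁ω₁ / ω₂ = (8.72)(8.22) / (27.5) = 2.606 kg·m².

I₂ ≈ 2.61 kg·m²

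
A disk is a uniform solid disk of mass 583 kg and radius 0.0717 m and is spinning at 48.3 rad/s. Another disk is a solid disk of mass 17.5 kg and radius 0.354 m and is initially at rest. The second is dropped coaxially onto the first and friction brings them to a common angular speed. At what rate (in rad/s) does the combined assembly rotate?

The coupling torques are internal; angular momentum about the shared axis is conserved.
Moments of inertia: I_A = ½(583)(0.0717)² = 1.499 kg·m²; I_B = ½(17.5)(0.354)² = 1.097 kg·m².
Taking A's sense as positive: L = (1.499)(48.3) = 72.38 kg·m²·rad/s.
Combined I = 1.499 + 1.097 = 2.595 kg·m².
ω_f = L / I = 72.38 / 2.595 = 27.89 rad/s.

|ω_f| ≈ 27.9 rad/s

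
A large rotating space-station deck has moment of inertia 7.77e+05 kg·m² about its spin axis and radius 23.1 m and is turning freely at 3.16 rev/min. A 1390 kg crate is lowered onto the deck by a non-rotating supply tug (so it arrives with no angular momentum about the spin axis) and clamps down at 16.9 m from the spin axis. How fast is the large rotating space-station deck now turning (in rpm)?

No external torque acts about the spin axis; L_before = L_after.
Added inertia Σmr² = (1390)(16.9)² = 3.970e+05 kg·m²; I_f = 7.770e+05 + 3.970e+05 = 1.174e+06 kg·m².
ω_f = I_p ω_i / I_f = (7.770e+05)(3.16) / 1.174e+06 = 2.091 rpm.

ω_f ≈ 2.09 rpm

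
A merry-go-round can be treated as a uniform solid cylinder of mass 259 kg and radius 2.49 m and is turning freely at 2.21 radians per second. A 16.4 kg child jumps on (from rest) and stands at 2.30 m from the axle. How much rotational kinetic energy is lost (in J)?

energy lost ≈ 191 J

No external torque acts about the axle; L_before = L_after.
I_p = ½(259)(2.49)² = 802.9 kg·m².
Added inertia Σmr² = (16.4)(2.30)² = 86.76 kg·m²; I_f = 802.9 + 86.76 = 889.7 kg·m².
ω_f = I_p ω_i / I_f = (802.9)(2.21) / 889.7 = 1.994 rad/s.
KE_i = ½(802.9)(2.210 rad/s)² = 1961 J; KE_f = ½(889.7)(1.994)² = 1770 J.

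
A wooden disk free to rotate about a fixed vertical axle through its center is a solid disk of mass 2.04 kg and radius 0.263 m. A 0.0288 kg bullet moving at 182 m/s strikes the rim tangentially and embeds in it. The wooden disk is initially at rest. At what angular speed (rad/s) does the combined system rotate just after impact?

|ω_f| ≈ 19.0 rad/s

The axle reaction passes through the axle and exerts no torque about it; angular momentum about the axle is conserved through the impact.
I_p = ½(2.04)(0.263)² = 0.07055 kg·m². Taking the sense of the bullet's angular momentum as positive, L_{bullet} = m v R = (0.0288)(182)(0.263) = 1.379 kg·m²/s.
L_i = 0 + 1.379 = 1.379 kg·m²/s.
After sticking, I_f = I_p + m R² = 0.07055 + (0.0288)(0.263)² = 0.07254 kg·m².
ω_f = L_i / I_f = 1.379 / 0.07254 = 19.00 rad/s.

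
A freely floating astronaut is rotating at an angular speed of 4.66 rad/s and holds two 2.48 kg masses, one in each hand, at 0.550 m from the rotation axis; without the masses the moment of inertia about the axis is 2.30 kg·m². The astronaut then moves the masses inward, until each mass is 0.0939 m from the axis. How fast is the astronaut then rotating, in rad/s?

ω₂ ≈ 7.56 rad/s

No external torque acts about the spin axis, so angular momentum is conserved.
I₁ = 2.30 + 2(2.48)(0.550)² = 3.800 kg·m²; I₂ = 2.30 + 2(2.48)(0.0939)² = 2.344 kg·m².
ω₂ = I₁ω₁ / I₂ = (3.800)(4.66 rad/s) / (2.344) = 7.556 rad/s.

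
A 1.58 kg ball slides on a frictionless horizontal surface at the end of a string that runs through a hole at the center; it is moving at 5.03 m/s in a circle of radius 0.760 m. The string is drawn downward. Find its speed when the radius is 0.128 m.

v₂ ≈ 29.9 m/s

The only horizontal force on the mass is along the cord (radial), so it exerts no torque about the hole and angular momentum m v r is conserved.
v₂ = v₁ r₁ / r₂ = (5.03)(0.760) / (0.128) = 29.87 m/s.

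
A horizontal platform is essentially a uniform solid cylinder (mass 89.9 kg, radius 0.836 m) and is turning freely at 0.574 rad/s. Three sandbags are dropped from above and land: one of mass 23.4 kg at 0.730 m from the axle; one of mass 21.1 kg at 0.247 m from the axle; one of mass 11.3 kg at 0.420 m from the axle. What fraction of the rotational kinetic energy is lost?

No external torque acts about the axle; L_before = L_after.
I_p = ½(89.9)(0.836)² = 31.42 kg·m².
Added inertia Σmr² = (23.4)(0.730)² + (21.1)(0.247)² + (11.3)(0.420)² = 15.75 kg·m²; I_f = 31.42 + 15.75 = 47.17 kg·m².
ω_f = I_p ω_i / I_f = (31.42)(0.574) / 47.17 = 0.3823 rad/s.
KE_i = ½(31.42)(0.5740 rad/s)² = 5.175 J; KE_f = ½(47.17)(0.3823)² = 3.447 J.
Fraction lost = 0.3339.

fraction ≈ 0.334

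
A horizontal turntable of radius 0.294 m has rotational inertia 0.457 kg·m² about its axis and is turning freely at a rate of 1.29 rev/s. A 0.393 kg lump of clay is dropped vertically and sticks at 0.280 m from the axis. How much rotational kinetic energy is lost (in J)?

energy lost ≈ 0.948 J

The added mass arrives with no angular momentum about the axis, and any external torque about the axis is negligible, so the system's angular momentum is conserved.
Added inertia Σmr² = (0.393)(0.280)² = 0.03081 kg·m²; I_f = 0.4570 + 0.03081 = 0.4878 kg·m².
ω_f = I_p ω_i / I_f = (0.4570)(1.29) / 0.4878 = 1.209 rev/s.
KE_i = ½(0.4570)(8.105 rad/s)² = 15.01 J; KE_f = ½(0.4878)(7.593)² = 14.06 J.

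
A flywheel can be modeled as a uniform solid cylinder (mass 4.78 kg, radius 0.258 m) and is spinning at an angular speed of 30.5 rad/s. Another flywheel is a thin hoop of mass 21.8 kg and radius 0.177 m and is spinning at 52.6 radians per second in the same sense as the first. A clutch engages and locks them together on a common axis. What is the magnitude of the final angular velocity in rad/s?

|ω_f| ≈ 48.4 rad/s

The coupling torques are internal; angular momentum about the shared axis is conserved.
Moments of inertia: I_A = ½(4.78)(0.258)² = 0.1591 kg·m²; I_B = (21.8)(0.177)² = 0.6830 kg·m².
Taking A's sense as positive: L = (0.1591)(30.5) + (0.6830)(52.6) = 40.78 kg·m²·rad/s.
Combined I = 0.1591 + 0.6830 = 0.8421 kg·m².
ω_f = L / I = 40.78 / 0.8421 = 48.42 rad/s.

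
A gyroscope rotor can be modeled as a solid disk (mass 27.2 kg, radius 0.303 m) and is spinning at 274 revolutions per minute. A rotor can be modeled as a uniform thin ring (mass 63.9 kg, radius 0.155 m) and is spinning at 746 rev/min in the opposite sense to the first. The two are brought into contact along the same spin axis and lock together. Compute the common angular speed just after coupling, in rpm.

No external torque acts about the common axis, so total angular momentum is conserved.
Moments of inertia: I_A = ½(27.2)(0.303)² = 1.249 kg·m²; I_B = (63.9)(0.155)² = 1.535 kg·m².
Taking A's sense as positive: L = (1.249)(274) − (1.535)(746) = -803.1 kg·m²·rpm.
Combined I = 1.249 + 1.535 = 2.784 kg·m².
ω_f = L / I = -803.1 / 2.784 = -288.5 rpm.

|ω_f| ≈ 289 rpm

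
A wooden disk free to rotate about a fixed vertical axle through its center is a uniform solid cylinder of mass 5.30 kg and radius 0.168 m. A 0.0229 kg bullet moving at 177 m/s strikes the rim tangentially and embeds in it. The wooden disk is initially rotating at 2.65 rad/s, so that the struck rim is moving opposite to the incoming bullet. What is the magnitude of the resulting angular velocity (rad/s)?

|ω_f| ≈ 6.40 rad/s

The axle reaction passes through the axle and exerts no torque about it; angular momentum about the axle is conserved through the impact.
I_p = ½(5.30)(0.168)² = 0.07479 kg·m². Taking the sense of the bullet's angular momentum as positive, L_{bullet} = m v R = (0.0229)(177)(0.168) = 0.6810 kg·m²/s.
L_i = −I_p ω_p + m v R = −(0.07479)(2.65) + 0.6810 = 0.4828 kg·m²/s.
After sticking, I_f = I_p + m R² = 0.07479 + (0.0229)(0.168)² = 0.07544 kg·m².
ω_f = L_i / I_f = 0.4828 / 0.07544 = 6.399 rad/s.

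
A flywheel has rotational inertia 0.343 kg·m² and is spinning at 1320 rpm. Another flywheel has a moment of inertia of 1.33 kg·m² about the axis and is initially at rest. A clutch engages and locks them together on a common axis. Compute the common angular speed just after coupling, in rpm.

|ω_f| ≈ 271 rpm

The coupling torques are internal; angular momentum about the shared axis is conserved.
Taking A's sense as positive: L = (0.3430)(1320) = 452.8 kg·m²·rpm.
Combined I = 0.3430 + 1.330 = 1.673 kg·m².
ω_f = L / I = 452.8 / 1.673 = 270.6 rpm.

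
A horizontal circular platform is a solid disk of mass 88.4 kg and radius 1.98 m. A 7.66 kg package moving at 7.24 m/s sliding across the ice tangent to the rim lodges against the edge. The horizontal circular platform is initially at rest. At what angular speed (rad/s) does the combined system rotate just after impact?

About the central axle the impulsive forces during the collision are internal, so angular momentum about that axis is conserved.
I_p = ½(88.4)(1.98)² = 173.3 kg·m². Taking the sense of the package's angular momentum as positive, L_{package} = m v R = (7.66)(7.24)(1.98) = 109.8 kg·m²/s.
L_i = 0 + 109.8 = 109.8 kg·m²/s.
After sticking, I_f = I_p + m R² = 173.3 + (7.66)(1.98)² = 203.3 kg·m².
ω_f = L_i / I_f = 109.8 / 203.3 = 0.5401 rad/s.

|ω_f| ≈ 0.540 rad/s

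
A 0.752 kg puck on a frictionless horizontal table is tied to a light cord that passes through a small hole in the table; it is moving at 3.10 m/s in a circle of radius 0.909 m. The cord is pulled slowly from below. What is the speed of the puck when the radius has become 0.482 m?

Central (radial) force ⇒ zero torque about the center ⇒ m v r is constant.
v₂ = v₁ r₁ / r₂ = (3.10)(0.909) / (0.482) = 5.846 m/s.

v₂ ≈ 5.85 m/s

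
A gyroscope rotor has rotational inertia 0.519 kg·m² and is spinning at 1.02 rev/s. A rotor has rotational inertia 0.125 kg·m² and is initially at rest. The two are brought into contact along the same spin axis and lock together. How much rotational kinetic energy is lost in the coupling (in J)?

The coupling torques are internal; angular momentum about the shared axis is conserved.
Taking A's sense as positive: L = (0.5190)(1.02) = 0.5294 kg·m²·rev/s.
Combined I = 0.5190 + 0.1250 = 0.6440 kg·m².
ω_f = L / I = 0.5294 / 0.6440 = 0.8220 rev/s.
KE_i = ½ΣIω² = 10.66 J; KE_f = ½(0.6440)(5.165)² = 8.590 J.

ΔKE lost ≈ 2.07 J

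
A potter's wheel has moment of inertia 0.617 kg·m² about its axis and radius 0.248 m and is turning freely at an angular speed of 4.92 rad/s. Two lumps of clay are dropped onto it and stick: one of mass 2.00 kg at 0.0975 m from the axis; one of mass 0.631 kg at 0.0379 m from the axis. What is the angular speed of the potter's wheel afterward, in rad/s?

ω_f ≈ 4.77 rad/s

No external torque acts about the axis; L_before = L_after.
Added inertia Σmr² = (2.00)(0.0975)² + (0.631)(0.0379)² = 0.01992 kg·m²; I_f = 0.6170 + 0.01992 = 0.6369 kg·m².
ω_f = I_p ω_i / I_f = (0.6170)(4.92) / 0.6369 = 4.766 rad/s.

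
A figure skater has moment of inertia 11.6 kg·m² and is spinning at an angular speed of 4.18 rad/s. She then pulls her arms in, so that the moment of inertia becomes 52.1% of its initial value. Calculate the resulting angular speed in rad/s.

ω₂ ≈ 8.02 rad/s

No external torque acts about the spin axis, so angular momentum is conserved.
I₂ = 0.521 × 11.6 = 6.044 kg·m².
ω₂ = I₁ω₁ / I₂ = (11.60)(4.18 rad/s) / (6.044) = 8.023 rad/s.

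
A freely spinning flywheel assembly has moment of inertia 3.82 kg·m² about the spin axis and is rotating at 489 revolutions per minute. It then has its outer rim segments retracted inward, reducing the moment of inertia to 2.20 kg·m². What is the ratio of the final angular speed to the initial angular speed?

ω₂/ω₁ ≈ 1.74

Angular momentum about the spin axis is conserved since the torque about it is zero.
ω₂/ω₁ = I₁/I₂ = 3.820 / 2.200 = 1.736.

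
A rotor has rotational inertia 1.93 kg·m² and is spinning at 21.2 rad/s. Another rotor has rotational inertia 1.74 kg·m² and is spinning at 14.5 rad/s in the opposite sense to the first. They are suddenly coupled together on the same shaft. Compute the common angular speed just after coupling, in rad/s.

|ω_f| ≈ 4.27 rad/s

No external torque acts about the common axis, so total angular momentum is conserved.
Taking A's sense as positive: L = (1.930)(21.2) − (1.740)(14.5) = 15.69 kg·m²·rad/s.
Combined I = 1.930 + 1.740 = 3.670 kg·m².
ω_f = L / I = 15.69 / 3.670 = 4.274 rad/s.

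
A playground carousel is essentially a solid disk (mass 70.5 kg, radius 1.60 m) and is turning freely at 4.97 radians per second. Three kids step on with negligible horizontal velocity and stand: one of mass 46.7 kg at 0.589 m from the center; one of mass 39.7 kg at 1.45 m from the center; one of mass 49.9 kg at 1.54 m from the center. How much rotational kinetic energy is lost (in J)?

The added mass arrives with no angular momentum about the center, and any external torque about the center is negligible, so the system's angular momentum is conserved.
I_p = ½(70.5)(1.60)² = 90.24 kg·m².
Added inertia Σmr² = (46.7)(0.589)² + (39.7)(1.45)² + (49.9)(1.54)² = 218.0 kg·m²; I_f = 90.24 + 218.0 = 308.3 kg·m².
ω_f = I_p ω_i / I_f = (90.24)(4.97) / 308.3 = 1.455 rad/s.
KE_i = ½(90.24)(4.970 rad/s)² = 1115 J; KE_f = ½(308.3)(1.455)² = 326.3 J.

energy lost ≈ 788 J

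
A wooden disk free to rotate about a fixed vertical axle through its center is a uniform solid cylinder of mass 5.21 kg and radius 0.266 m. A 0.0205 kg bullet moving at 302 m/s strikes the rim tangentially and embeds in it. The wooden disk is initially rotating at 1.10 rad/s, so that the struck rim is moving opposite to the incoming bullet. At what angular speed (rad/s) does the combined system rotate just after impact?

|ω_f| ≈ 7.77 rad/s

About the axle the impulsive forces during the collision are internal, so angular momentum about that axis is conserved.
I_p = ½(5.21)(0.266)² = 0.1843 kg·m². Taking the sense of the bullet's angular momentum as positive, L_{bullet} = m v R = (0.0205)(302)(0.266) = 1.647 kg·m²/s.
L_i = −I_p ω_p + m v R = −(0.1843)(1.10) + 1.647 = 1.444 kg·m²/s.
After sticking, I_f = I_p + m R² = 0.1843 + (0.0205)(0.266)² = 0.1858 kg·m².
ω_f = L_i / I_f = 1.444 / 0.1858 = 7.773 rad/s.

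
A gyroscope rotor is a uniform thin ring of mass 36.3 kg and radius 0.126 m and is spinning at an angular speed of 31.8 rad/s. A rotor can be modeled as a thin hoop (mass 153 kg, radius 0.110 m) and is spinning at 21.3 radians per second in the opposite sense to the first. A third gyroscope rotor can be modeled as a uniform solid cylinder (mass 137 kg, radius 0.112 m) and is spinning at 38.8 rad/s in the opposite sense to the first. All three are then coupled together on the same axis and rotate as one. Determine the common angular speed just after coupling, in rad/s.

No external torque acts about the common axis, so total angular momentum is conserved.
Moments of inertia: I_A = (36.3)(0.126)² = 0.5763 kg·m²; I_B = (153)(0.110)² = 1.851 kg·m²; I_C = ½(137)(0.112)² = 0.8593 kg·m².
Taking A's sense as positive: L = (0.5763)(31.8) − (1.851)(21.3) − (0.8593)(38.8) = -54.45 kg·m²·rad/s.
Combined I = 0.5763 + 1.851 + 0.8593 = 3.287 kg·m².
ω_f = L / I = -54.45 / 3.287 = -16.56 rad/s.

|ω_f| ≈ 16.6 rad/s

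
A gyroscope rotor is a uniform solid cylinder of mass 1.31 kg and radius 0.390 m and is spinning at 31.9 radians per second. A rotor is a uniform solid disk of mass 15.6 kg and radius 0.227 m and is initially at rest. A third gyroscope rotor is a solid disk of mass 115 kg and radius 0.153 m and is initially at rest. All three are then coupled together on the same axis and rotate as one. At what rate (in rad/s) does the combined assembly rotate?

The coupling torques are internal; angular momentum about the shared axis is conserved.
Moments of inertia: I_A = ½(1.31)(0.390)² = 0.09963 kg·m²; I_B = ½(15.6)(0.227)² = 0.4019 kg·m²; I_C = ½(115)(0.153)² = 1.346 kg·m².
Taking A's sense as positive: L = (0.09963)(31.9) = 3.178 kg·m²·rad/s.
Combined I = 0.09963 + 0.4019 + 1.346 = 1.848 kg·m².
ω_f = L / I = 3.178 / 1.848 = 1.720 rad/s.

|ω_f| ≈ 1.72 rad/s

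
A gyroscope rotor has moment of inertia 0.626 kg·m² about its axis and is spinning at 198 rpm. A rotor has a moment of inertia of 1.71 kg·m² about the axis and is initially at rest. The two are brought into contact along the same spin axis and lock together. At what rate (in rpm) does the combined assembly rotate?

|ω_f| ≈ 53.1 rpm

No external torque acts about the common axis, so total angular momentum is conserved.
Taking A's sense as positive: L = (0.6260)(198) = 123.9 kg·m²·rpm.
Combined I = 0.6260 + 1.710 = 2.336 kg·m².
ω_f = L / I = 123.9 / 2.336 = 53.06 rpm.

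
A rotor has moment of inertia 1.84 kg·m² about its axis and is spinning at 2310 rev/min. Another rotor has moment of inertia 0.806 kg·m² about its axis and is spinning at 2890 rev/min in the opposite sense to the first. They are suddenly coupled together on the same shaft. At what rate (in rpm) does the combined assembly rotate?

|ω_f| ≈ 726 rpm

No external torque acts about the common axis, so total angular momentum is conserved.
Taking A's sense as positive: L = (1.840)(2310) − (0.8060)(2890) = 1921 kg·m²·rpm.
Combined I = 1.840 + 0.8060 = 2.646 kg·m².
ω_f = L / I = 1921 / 2.646 = 726.0 rpm.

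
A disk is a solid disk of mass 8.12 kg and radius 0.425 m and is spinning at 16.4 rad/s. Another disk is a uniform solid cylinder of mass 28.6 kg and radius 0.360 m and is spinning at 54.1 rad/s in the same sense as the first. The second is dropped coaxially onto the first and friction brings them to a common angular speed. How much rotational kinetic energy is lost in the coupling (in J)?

The coupling torques are internal; angular momentum about the shared axis is conserved.
Moments of inertia: I_A = ½(8.12)(0.425)² = 0.7333 kg·m²; I_B = ½(28.6)(0.360)² = 1.853 kg·m².
Taking A's sense as positive: L = (0.7333)(16.4) + (1.853)(54.1) = 112.3 kg·m²·rad/s.
Combined I = 0.7333 + 1.853 = 2.587 kg·m².
ω_f = L / I = 112.3 / 2.587 = 43.41 rad/s.
KE_i = ½ΣIω² = 2811 J; KE_f = ½(2.587)(43.41)² = 2437 J.

ΔKE lost ≈ 373 J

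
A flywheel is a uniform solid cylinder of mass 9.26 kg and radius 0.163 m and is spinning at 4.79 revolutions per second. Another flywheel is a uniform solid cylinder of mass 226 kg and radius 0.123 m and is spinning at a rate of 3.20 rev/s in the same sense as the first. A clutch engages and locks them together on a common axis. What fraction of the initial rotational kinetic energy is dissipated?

fraction ≈ 0.0143

The coupling torques are internal; angular momentum about the shared axis is conserved.
Moments of inertia: I_A = ½(9.26)(0.163)² = 0.1230 kg·m²; I_B = ½(226)(0.123)² = 1.710 kg·m².
Taking A's sense as positive: L = (0.1230)(4.79) + (1.710)(3.20) = 6.060 kg·m²·rev/s.
Combined I = 0.1230 + 1.710 = 1.833 kg·m².
ω_f = L / I = 6.060 / 1.833 = 3.307 rev/s.
KE_i = ½ΣIω² = 401.3 J; KE_f = ½(1.833)(20.78)² = 395.5 J.
Fraction dissipated = (KE_i − KE_f)/KE_i = 0.01427.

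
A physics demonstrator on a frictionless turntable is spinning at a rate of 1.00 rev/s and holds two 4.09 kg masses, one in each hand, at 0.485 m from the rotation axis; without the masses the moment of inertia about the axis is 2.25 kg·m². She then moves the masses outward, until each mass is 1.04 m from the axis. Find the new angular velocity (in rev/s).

ω₂ ≈ 0.376 rev/s

With no external torque about the axis, L is conserved: I₁ω₁ = I₂ω₂.
I₁ = 2.25 + 2(4.09)(0.485)² = 4.174 kg·m²; I₂ = 2.25 + 2(4.09)(1.04)² = 11.10 kg·m².
ω₂ = I₁ω₁ / I₂ = (4.174)(1.00 rev/s) / (11.10) = 0.3761 rev/s.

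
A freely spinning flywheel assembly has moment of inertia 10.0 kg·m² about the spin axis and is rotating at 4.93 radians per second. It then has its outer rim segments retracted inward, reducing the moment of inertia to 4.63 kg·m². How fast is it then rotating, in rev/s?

ω₂ ≈ 1.69 rev/s

Angular momentum about the spin axis is conserved since the torque about it is zero.
ω₂ = I₁ω₁ / I₂ = (10.00)(4.93 rad/s) / (4.630) = 10.65 rad/s = 1.695 rev/s.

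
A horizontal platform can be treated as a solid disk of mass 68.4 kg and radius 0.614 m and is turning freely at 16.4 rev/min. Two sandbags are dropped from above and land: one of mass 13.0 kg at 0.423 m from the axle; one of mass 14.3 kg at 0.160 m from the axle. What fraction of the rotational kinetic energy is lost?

The added mass arrives with no angular momentum about the axle, and any external torque about the axle is negligible, so the system's angular momentum is conserved.
I_p = ½(68.4)(0.614)² = 12.89 kg·m².
Added inertia Σmr² = (13.0)(0.423)² + (14.3)(0.160)² = 2.692 kg·m²; I_f = 12.89 + 2.692 = 15.59 kg·m².
ω_f = I_p ω_i / I_f = (12.89)(16.4) / 15.59 = 13.57 rpm.
KE_i = ½(12.89)(1.717 rad/s)² = 19.01 J; KE_f = ½(15.59)(1.421)² = 15.73 J.
Fraction lost = 0.1727.

fraction ≈ 0.173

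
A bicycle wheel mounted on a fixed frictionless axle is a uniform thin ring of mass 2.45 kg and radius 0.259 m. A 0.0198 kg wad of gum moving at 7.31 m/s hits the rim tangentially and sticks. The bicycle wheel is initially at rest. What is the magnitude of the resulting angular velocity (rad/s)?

|ω_f| ≈ 0.226 rad/s

About the axle the impulsive forces during the collision are internal, so angular momentum about that axis is conserved.
I_p = (2.45)(0.259)² = 0.1643 kg·m². Taking the sense of the wad of gum's angular momentum as positive, L_{wad} = m v R = (0.0198)(7.31)(0.259) = 0.03749 kg·m²/s.
L_i = 0 + 0.03749 = 0.03749 kg·m²/s.
After sticking, I_f = I_p + m R² = 0.1643 + (0.0198)(0.259)² = 0.1657 kg·m².
ω_f = L_i / I_f = 0.03749 / 0.1657 = 0.2263 rad/s.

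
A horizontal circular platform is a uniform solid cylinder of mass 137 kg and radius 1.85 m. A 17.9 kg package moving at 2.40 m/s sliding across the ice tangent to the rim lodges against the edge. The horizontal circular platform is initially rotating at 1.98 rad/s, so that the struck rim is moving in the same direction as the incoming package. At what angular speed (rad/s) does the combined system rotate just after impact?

|ω_f| ≈ 1.84 rad/s

The axle reaction passes through the central axle and exerts no torque about it; angular momentum about the central axle is conserved through the impact.
I_p = ½(137)(1.85)² = 234.4 kg·m². Taking the sense of the package's angular momentum as positive, L_{package} = m v R = (17.9)(2.40)(1.85) = 79.48 kg·m²/s.
L_i = +I_p ω_p + m v R = +(234.4)(1.98) + 79.48 = 543.7 kg·m²/s.
After sticking, I_f = I_p + m R² = 234.4 + (17.9)(1.85)² = 295.7 kg·m².
ω_f = L_i / I_f = 543.7 / 295.7 = 1.839 rad/s.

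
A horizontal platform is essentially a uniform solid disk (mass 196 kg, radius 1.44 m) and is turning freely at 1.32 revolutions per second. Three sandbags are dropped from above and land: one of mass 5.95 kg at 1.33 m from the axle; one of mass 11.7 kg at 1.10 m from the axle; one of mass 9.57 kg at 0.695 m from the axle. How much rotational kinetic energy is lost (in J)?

energy lost ≈ 881 J

No external torque acts about the axle; L_before = L_after.
I_p = ½(196)(1.44)² = 203.2 kg·m².
Added inertia Σmr² = (5.95)(1.33)² + (11.7)(1.10)² + (9.57)(0.695)² = 29.30 kg·m²; I_f = 203.2 + 29.30 = 232.5 kg·m².
ω_f = I_p ω_i / I_f = (203.2)(1.32) / 232.5 = 1.154 rev/s.
KE_i = ½(203.2)(8.294 rad/s)² = 6989 J; KE_f = ½(232.5)(7.249)² = 6108 J.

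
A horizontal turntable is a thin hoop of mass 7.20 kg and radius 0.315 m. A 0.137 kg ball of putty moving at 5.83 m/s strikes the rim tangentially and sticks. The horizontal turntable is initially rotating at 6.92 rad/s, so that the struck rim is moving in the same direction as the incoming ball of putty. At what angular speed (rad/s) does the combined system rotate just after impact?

The axle reaction passes through the axle and exerts no torque about it; angular momentum about the axle is conserved through the impact.
I_p = (7.20)(0.315)² = 0.7144 kg·m². Taking the sense of the ball of putty's angular momentum as positive, L_{ball} = m v R = (0.137)(5.83)(0.315) = 0.2516 kg·m²/s.
L_i = +I_p ω_p + m v R = +(0.7144)(6.92) + 0.2516 = 5.195 kg·m²/s.
After sticking, I_f = I_p + m R² = 0.7144 + (0.137)(0.315)² = 0.7280 kg·m².
ω_f = L_i / I_f = 5.195 / 0.7280 = 7.136 rad/s.

|ω_f| ≈ 7.14 rad/s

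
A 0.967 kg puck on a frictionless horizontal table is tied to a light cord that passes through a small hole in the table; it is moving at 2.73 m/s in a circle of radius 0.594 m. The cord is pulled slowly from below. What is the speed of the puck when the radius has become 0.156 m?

v₂ ≈ 10.4 m/s

Central (radial) force ⇒ zero torque about the center ⇒ m v r is constant.
v₂ = v₁ r₁ / r₂ = (2.73)(0.594) / (0.156) = 10.39 m/s.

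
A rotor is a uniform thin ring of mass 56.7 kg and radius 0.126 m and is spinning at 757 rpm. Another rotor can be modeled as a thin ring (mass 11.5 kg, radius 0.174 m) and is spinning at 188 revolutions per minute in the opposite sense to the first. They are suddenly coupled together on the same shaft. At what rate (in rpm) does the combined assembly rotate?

|ω_f| ≈ 493 rpm

No external torque acts about the common axis, so total angular momentum is conserved.
Moments of inertia: I_A = (56.7)(0.126)² = 0.9002 kg·m²; I_B = (11.5)(0.174)² = 0.3482 kg·m².
Taking A's sense as positive: L = (0.9002)(757) − (0.3482)(188) = 616.0 kg·m²·rpm.
Combined I = 0.9002 + 0.3482 = 1.248 kg·m².
ω_f = L / I = 616.0 / 1.248 = 493.4 rpm.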